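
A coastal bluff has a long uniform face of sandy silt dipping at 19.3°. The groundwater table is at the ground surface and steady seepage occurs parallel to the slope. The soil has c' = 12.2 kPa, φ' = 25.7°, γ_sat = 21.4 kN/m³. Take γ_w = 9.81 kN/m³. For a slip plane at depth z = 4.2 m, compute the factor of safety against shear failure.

FS = 1.18

With seepage parallel to the slope and the water table at the surface, the effective normal stress on the slip plane uses the buoyant unit weight γ' = γ_sat − γ_w while the driving shear stress uses γ_sat:
FS = [c' + γ' z cos²β tanφ'] / [γ_sat z sinβ cosβ]
γ' = 21.4 − 9.81 = 11.59 kN/m³
Numerator = 12.2 + 11.59·4.2·cos²19.3°·tan25.7° = 12.2 + 11.59·4.2·0.8908·0.4813 = 33.068 kPa
Denominator = 21.4·4.2·sin19.3°·cos19.3° = 21.4·4.2·0.3305·0.9438 = 28.037 kPa
FS = 33.068 / 28.037 = 1.179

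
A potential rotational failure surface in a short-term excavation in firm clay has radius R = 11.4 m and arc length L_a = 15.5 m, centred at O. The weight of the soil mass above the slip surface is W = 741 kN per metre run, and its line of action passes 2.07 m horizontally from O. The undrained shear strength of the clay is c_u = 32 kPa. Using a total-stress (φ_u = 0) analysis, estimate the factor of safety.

Taking moments about the centre O, the resisting moment is provided by the undrained shear strength acting along the arc:
M_R = c_u·L_a·R = 32·15.50·11.4 = 5654.4 kN·m/m
M_D = W·d = 741·2.07 = 1533.9 kN·m/m
FS = M_R / M_D = 5654.4 / 1533.9 = 3.686

FS = 3.69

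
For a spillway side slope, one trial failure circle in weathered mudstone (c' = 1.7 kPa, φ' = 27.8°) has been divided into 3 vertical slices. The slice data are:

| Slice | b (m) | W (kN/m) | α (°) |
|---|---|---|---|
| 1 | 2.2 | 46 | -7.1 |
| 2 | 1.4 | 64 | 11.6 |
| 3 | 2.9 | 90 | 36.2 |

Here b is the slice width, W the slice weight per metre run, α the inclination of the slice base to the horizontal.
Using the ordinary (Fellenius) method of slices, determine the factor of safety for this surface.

FS = 1.79

Ordinary method of slices: FS = Σ[c'·Δl_i + (W_i cosα_i)·tanφ'] / Σ W_i sinα_i, with Δl_i = b_i / cosα_i.
Slice 1: Δl = 2.2/cos(-7.1°) = 2.217 m; N'_1 = 46·cos(-7.1°) = 45.6; c'Δl = 3.77; W sinα = -5.7
Slice 2: Δl = 1.4/cos11.6° = 1.429 m; N'_2 = 64·cos11.6° = 62.7; c'Δl = 2.43; W sinα = 12.9
Slice 3: Δl = 2.9/cos36.2° = 3.594 m; N'_3 = 90·cos36.2° = 72.6; c'Δl = 6.11; W sinα = 53.2
Σc'Δl = 12.3 kN/m; ΣN' = 181.0 kN/m; ΣW sinα = 60.3 kN/m
Resisting = 12.3 + 181.0·tan27.8° = 12.3 + 95.4 = 107.7 kN/m
FS = 107.7 / 60.3 = 1.785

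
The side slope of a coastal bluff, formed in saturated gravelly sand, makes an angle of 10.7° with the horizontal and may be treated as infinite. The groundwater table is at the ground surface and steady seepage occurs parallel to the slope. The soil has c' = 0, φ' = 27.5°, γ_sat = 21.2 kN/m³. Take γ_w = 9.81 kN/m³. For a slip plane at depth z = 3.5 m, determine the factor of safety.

With seepage parallel to the slope and the water table at the surface, the effective normal stress on the slip plane uses the buoyant unit weight γ' = γ_sat − γ_w while the driving shear stress uses γ_sat:
FS = [c' + γ' z cos²β tanφ'] / [γ_sat z sinβ cosβ]
(For c' = 0 this reduces to FS = (γ'/γ_sat)·tanφ'/tanβ.)
γ' = 21.2 − 9.81 = 11.39 kN/m³
Numerator = 0.0 + 11.39·3.5·cos²10.7°·tan27.5° = 0.0 + 11.39·3.5·0.9655·0.5206 = 20.037 kPa
Denominator = 21.2·3.5·sin10.7°·cos10.7° = 21.2·3.5·0.1857·0.9826 = 13.537 kPa
FS = 20.037 / 13.537 = 1.480

FS = 1.48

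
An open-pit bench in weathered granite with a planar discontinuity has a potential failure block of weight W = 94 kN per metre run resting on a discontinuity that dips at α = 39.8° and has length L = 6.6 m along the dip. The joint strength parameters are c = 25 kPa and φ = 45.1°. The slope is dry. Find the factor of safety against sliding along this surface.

FS = 3.95

Resolving the block weight along and normal to the plane and applying the Mohr–Coulomb strength on the joint:
N' = W cosα = 94·cos39.8° = 72.2 kN/m
Driving force T = W sinα = 94·sin39.8° = 60.2 kN/m
Resisting force R = c·L + N'·tanφ = 25·6.6 + 72.2·tan45.1° = 165.0 + 72.5 = 237.5 kN/m
FS = R / T = 237.5 / 60.2 = 3.947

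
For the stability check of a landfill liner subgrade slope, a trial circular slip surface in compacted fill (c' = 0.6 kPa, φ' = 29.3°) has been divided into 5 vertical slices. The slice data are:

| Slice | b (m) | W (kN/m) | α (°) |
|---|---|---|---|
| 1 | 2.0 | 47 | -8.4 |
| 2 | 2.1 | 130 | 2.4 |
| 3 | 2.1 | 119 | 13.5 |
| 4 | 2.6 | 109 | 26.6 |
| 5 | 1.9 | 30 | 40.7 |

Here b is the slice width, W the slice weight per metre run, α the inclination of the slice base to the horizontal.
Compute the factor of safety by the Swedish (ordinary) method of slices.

Ordinary method of slices: FS = Σ[c'·Δl_i + (W_i cosα_i)·tanφ'] / Σ W_i sinα_i, with Δl_i = b_i / cosα_i.
Slice 1: Δl = 2.0/cos(-8.4°) = 2.022 m; N'_1 = 47·cos(-8.4°) = 46.5; c'Δl = 1.21; W sinα = -6.9
Slice 2: Δl = 2.1/cos2.4° = 2.102 m; N'_2 = 130·cos2.4° = 129.9; c'Δl = 1.26; W sinα = 5.4
Slice 3: Δl = 2.1/cos13.5° = 2.160 m; N'_3 = 119·cos13.5° = 115.7; c'Δl = 1.30; W sinα = 27.8
Slice 4: Δl = 2.6/cos26.6° = 2.908 m; N'_4 = 109·cos26.6° = 97.5; c'Δl = 1.74; W sinα = 48.8
Slice 5: Δl = 1.9/cos40.7° = 2.506 m; N'_5 = 30·cos40.7° = 22.7; c'Δl = 1.50; W sinα = 19.6
Σc'Δl = 7.0 kN/m; ΣN' = 412.3 kN/m; ΣW sinα = 94.7 kN/m
Resisting = 7.0 + 412.3·tan29.3° = 7.0 + 231.4 = 238.4 kN/m
FS = 238.4 / 94.7 = 2.517

FS = 2.52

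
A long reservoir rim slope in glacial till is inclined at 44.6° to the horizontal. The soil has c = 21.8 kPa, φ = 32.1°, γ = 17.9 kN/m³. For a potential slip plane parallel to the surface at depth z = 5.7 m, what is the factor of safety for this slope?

FS = 1.06

For an infinite slope with a slip plane parallel to the surface (no pore pressure): FS = [c + γz cos²β tanφ] / [γz sinβ cosβ].
γz = 17.9·5.7 = 102.03 kN/m²
Numerator = 21.8 + 102.03·cos²44.6°·tan32.1° = 21.8 + 102.03·0.5070·0.6273 = 54.248 kPa
Denominator = 102.03·sin44.6°·cos44.6° = 102.03·0.7022·0.7120 = 51.010 kPa
FS = 54.248 / 51.010 = 1.063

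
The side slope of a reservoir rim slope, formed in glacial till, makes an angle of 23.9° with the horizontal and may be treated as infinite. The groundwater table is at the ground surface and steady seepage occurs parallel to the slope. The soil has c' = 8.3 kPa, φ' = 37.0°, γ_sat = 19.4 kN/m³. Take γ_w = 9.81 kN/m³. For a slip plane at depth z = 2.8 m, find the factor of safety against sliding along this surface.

FS = 1.25

With seepage parallel to the slope and the water table at the surface, the effective normal stress on the slip plane uses the buoyant unit weight γ' = γ_sat − γ_w while the driving shear stress uses γ_sat:
FS = [c' + γ' z cos²β tanφ'] / [γ_sat z sinβ cosβ]
γ' = 19.4 − 9.81 = 9.59 kN/m³
Numerator = 8.3 + 9.59·2.8·cos²23.9°·tan37.0° = 8.3 + 9.59·2.8·0.8359·0.7536 = 25.213 kPa
Denominator = 19.4·2.8·sin23.9°·cos23.9° = 19.4·2.8·0.4051·0.9143 = 20.120 kPa
FS = 25.213 / 20.120 = 1.253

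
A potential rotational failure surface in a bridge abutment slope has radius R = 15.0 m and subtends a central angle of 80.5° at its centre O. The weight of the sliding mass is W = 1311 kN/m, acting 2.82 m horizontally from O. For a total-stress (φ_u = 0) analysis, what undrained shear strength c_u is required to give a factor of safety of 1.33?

c_u = 15.6 kPa

FS = c_u·L_a·R / (W·d), so c_u = FS·W·d / (L_a·R).
Arc length L_a = R·θ = 15.0·(80.5°·π/180) = 15.0·1.4050 = 21.07 m
c_u = 1.33·1311·2.82 / (21.07·15.0) = 4917.0 / 316.12 = 15.55 kPa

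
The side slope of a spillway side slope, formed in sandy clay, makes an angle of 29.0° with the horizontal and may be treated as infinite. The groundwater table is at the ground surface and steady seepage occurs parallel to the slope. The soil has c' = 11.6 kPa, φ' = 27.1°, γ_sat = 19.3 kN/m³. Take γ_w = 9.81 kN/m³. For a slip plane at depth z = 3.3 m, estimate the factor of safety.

FS = 0.88

With seepage parallel to the slope and the water table at the surface, the effective normal stress on the slip plane uses the buoyant unit weight γ' = γ_sat − γ_w while the driving shear stress uses γ_sat:
FS = [c' + γ' z cos²β tanφ'] / [γ_sat z sinβ cosβ]
γ' = 19.3 − 9.81 = 9.49 kN/m³
Numerator = 11.6 + 9.49·3.3·cos²29.0°·tan27.1° = 11.6 + 9.49·3.3·0.7650·0.5117 = 23.859 kPa
Denominator = 19.3·3.3·sin29.0°·cos29.0° = 19.3·3.3·0.4848·0.8746 = 27.006 kPa
FS = 23.859 / 27.006 = 0.883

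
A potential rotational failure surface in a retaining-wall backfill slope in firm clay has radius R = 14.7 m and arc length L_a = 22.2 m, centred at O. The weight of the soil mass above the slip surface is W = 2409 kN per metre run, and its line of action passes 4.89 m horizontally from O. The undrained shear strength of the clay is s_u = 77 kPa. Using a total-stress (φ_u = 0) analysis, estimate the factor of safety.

Taking moments about the centre O, the resisting moment is provided by the undrained shear strength acting along the arc:
M_R = s_u·L_a·R = 77·22.20·14.7 = 25128.2 kN·m/m
M_D = W·d = 2409·4.89 = 11780.0 kN·m/m
FS = M_R / M_D = 25128.2 / 11780.0 = 2.133

FS = 2.13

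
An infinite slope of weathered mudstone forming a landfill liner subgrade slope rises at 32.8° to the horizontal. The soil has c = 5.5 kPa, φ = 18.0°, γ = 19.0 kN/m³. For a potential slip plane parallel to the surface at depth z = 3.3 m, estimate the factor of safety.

FS = 0.70

For an infinite slope with a slip plane parallel to the surface (no pore pressure): FS = [c + γz cos²β tanφ] / [γz sinβ cosβ].
γz = 19.0·3.3 = 62.70 kN/m²
Numerator = 5.5 + 62.70·cos²32.8°·tan18.0° = 5.5 + 62.70·0.7066·0.3249 = 19.894 kPa
Denominator = 62.70·sin32.8°·cos32.8° = 62.70·0.5417·0.8406 = 28.550 kPa
FS = 19.894 / 28.550 = 0.697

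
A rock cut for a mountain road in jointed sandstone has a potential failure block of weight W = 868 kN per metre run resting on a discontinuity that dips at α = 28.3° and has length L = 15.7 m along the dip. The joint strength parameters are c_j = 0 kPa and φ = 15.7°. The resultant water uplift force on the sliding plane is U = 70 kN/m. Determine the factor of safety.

Resolving the block weight along and normal to the plane and applying the Mohr–Coulomb strength on the joint:
N' = W cosα − U = 868·cos28.3° − 70 = 694.3 kN/m
Driving force T = W sinα = 868·sin28.3° = 411.5 kN/m
Resisting force R = c_j·L + N'·tanφ = 0·15.7 + 694.3·tan15.7° = 0.0 + 195.1 = 195.1 kN/m
FS = R / T = 195.1 / 411.5 = 0.474

FS = 0.47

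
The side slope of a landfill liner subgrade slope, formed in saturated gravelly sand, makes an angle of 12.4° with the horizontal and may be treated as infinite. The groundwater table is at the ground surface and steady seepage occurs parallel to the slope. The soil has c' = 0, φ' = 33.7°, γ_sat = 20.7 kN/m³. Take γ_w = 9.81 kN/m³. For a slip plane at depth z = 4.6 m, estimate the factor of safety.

FS = 1.60

With seepage parallel to the slope and the water table at the surface, the effective normal stress on the slip plane uses the buoyant unit weight γ' = γ_sat − γ_w while the driving shear stress uses γ_sat:
FS = [c' + γ' z cos²β tanφ'] / [γ_sat z sinβ cosβ]
(For c' = 0 this reduces to FS = (γ'/γ_sat)·tanφ'/tanβ.)
γ' = 20.7 − 9.81 = 10.89 kN/m³
Numerator = 0.0 + 10.89·4.6·cos²12.4°·tan33.7° = 0.0 + 10.89·4.6·0.9539·0.6669 = 31.868 kPa
Denominator = 20.7·4.6·sin12.4°·cos12.4° = 20.7·4.6·0.2147·0.9767 = 19.970 kPa
FS = 31.868 / 19.970 = 1.596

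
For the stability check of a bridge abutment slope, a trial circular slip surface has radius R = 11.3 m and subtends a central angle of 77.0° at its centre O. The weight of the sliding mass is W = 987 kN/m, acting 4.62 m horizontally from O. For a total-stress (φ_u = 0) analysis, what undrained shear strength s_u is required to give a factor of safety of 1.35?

s_u = 35.9 kPa

FS = s_u·L_a·R / (W·d), so s_u = FS·W·d / (L_a·R).
Arc length L_a = R·θ = 11.3·(77.0°·π/180) = 11.3·1.3439 = 15.19 m
s_u = 1.35·987·4.62 / (15.19·11.3) = 6155.9 / 171.60 = 35.87 kPa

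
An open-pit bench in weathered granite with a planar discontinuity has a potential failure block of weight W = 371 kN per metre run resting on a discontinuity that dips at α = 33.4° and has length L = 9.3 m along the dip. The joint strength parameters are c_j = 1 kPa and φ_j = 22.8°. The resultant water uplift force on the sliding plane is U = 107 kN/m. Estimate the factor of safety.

FS = 0.46

Resolving the block weight along and normal to the plane and applying the Mohr–Coulomb strength on the joint:
N' = W cosα − U = 371·cos33.4° − 107 = 202.7 kN/m
Driving force T = W sinα = 371·sin33.4° = 204.2 kN/m
Resisting force R = c_j·L + N'·tanφ_j = 1·9.3 + 202.7·tan22.8° = 9.3 + 85.2 = 94.5 kN/m
FS = R / T = 94.5 / 204.2 = 0.463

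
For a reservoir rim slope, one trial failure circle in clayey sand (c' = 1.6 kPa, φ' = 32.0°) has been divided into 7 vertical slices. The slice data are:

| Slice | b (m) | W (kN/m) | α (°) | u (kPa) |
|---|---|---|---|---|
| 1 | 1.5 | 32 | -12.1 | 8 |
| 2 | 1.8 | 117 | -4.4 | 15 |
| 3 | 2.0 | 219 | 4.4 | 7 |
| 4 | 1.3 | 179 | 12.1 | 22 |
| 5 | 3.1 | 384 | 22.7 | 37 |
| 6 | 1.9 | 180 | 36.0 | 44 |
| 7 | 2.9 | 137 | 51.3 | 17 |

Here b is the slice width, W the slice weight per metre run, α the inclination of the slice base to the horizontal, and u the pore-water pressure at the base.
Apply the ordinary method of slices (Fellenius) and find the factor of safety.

Ordinary method of slices: FS = Σ[c'·Δl_i + (W_i cosα_i − u_i·Δl_i)·tanφ'] / Σ W_i sinα_i, with Δl_i = b_i / cosα_i.
Slice 1: Δl = 1.5/cos(-12.1°) = 1.534 m; N'_1 = 32·cos(-12.1°) − 8·1.534 = 19.0; c'Δl = 2.45; W sinα = -6.7
Slice 2: Δl = 1.8/cos(-4.4°) = 1.805 m; N'_2 = 117·cos(-4.4°) − 15·1.805 = 89.6; c'Δl = 2.89; W sinα = -9.0
Slice 3: Δl = 2.0/cos4.4° = 2.006 m; N'_3 = 219·cos4.4° − 7·2.006 = 204.3; c'Δl = 3.21; W sinα = 16.8
Slice 4: Δl = 1.3/cos12.1° = 1.330 m; N'_4 = 179·cos12.1° − 22·1.330 = 145.8; c'Δl = 2.13; W sinα = 37.5
Slice 5: Δl = 3.1/cos22.7° = 3.360 m; N'_5 = 384·cos22.7° − 37·3.360 = 229.9; c'Δl = 5.38; W sinα = 148.2
Slice 6: Δl = 1.9/cos36.0° = 2.349 m; N'_6 = 180·cos36.0° − 44·2.349 = 42.3; c'Δl = 3.76; W sinα = 105.8
Slice 7: Δl = 2.9/cos51.3° = 4.638 m; N'_7 = 137·cos51.3° − 17·4.638 = 6.8; c'Δl = 7.42; W sinα = 106.9
Σc'Δl = 27.2 kN/m; ΣN' = 737.7 kN/m; ΣW sinα = 399.5 kN/m
Resisting = 27.2 + 737.7·tan32.0° = 27.2 + 461.0 = 488.2 kN/m
FS = 488.2 / 399.5 = 1.222

FS = 1.22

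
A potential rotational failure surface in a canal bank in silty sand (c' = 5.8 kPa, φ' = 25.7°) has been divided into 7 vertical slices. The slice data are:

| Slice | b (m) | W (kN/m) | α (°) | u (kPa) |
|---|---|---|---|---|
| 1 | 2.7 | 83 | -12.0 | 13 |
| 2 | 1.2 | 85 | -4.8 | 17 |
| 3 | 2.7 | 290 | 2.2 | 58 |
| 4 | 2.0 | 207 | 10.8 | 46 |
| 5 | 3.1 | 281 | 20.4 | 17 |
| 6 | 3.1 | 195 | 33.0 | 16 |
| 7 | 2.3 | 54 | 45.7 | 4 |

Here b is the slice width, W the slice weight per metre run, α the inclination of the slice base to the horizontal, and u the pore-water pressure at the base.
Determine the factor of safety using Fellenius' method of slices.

FS = 1.65

Ordinary method of slices: FS = Σ[c'·Δl_i + (W_i cosα_i − u_i·Δl_i)·tanφ'] / Σ W_i sinα_i, with Δl_i = b_i / cosα_i.
Slice 1: Δl = 2.7/cos(-12.0°) = 2.760 m; N'_1 = 83·cos(-12.0°) − 13·2.760 = 45.3; c'Δl = 16.01; W sinα = -17.3
Slice 2: Δl = 1.2/cos(-4.8°) = 1.204 m; N'_2 = 85·cos(-4.8°) − 17·1.204 = 64.2; c'Δl = 6.98; W sinα = -7.1
Slice 3: Δl = 2.7/cos2.2° = 2.702 m; N'_3 = 290·cos2.2° − 58·2.702 = 133.1; c'Δl = 15.67; W sinα = 11.1
Slice 4: Δl = 2.0/cos10.8° = 2.036 m; N'_4 = 207·cos10.8° − 46·2.036 = 109.7; c'Δl = 11.81; W sinα = 38.8
Slice 5: Δl = 3.1/cos20.4° = 3.307 m; N'_5 = 281·cos20.4° − 17·3.307 = 207.1; c'Δl = 19.18; W sinα = 97.9
Slice 6: Δl = 3.1/cos33.0° = 3.696 m; N'_6 = 195·cos33.0° − 16·3.696 = 104.4; c'Δl = 21.44; W sinα = 106.2
Slice 7: Δl = 2.3/cos45.7° = 3.293 m; N'_7 = 54·cos45.7° − 4·3.293 = 24.5; c'Δl = 19.10; W sinα = 38.6
Σc'Δl = 110.2 kN/m; ΣN' = 688.4 kN/m; ΣW sinα = 268.4 kN/m
Resisting = 110.2 + 688.4·tan25.7° = 110.2 + 331.3 = 441.5 kN/m
FS = 441.5 / 268.4 = 1.645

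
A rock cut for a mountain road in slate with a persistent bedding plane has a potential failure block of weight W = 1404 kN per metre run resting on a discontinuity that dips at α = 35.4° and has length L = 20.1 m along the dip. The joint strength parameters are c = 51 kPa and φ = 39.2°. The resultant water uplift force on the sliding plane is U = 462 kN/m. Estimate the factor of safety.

FS = 1.94

Resolving the block weight along and normal to the plane and applying the Mohr–Coulomb strength on the joint:
N' = W cosα − U = 1404·cos35.4° − 462 = 682.4 kN/m
Driving force T = W sinα = 1404·sin35.4° = 813.3 kN/m
Resisting force R = c·L + N'·tanφ = 51·20.1 + 682.4·tan39.2° = 1025.1 + 556.6 = 1581.7 kN/m
FS = R / T = 1581.7 / 813.3 = 1.945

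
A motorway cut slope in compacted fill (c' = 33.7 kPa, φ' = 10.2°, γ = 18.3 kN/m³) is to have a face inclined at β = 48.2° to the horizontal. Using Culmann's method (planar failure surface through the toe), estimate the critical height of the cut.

H_c = 25.49 m

Culmann's analysis gives the critical failure plane at α_cr = (β + φ')/2 = (48.2 + 10.2)/2 = 29.2°, and the critical height
H_c = (4c'/γ) · sinβ cosφ' / [1 − cos(β − φ')]
    = (4·33.7/18.3) · sin48.2°·cos10.2° / [1 − cos(38.0°)]
    = 7.366 · 0.7455·0.9842 / [1 − 0.7880]
    = 7.366 · 0.7337 / 0.2120
    = 25.49 m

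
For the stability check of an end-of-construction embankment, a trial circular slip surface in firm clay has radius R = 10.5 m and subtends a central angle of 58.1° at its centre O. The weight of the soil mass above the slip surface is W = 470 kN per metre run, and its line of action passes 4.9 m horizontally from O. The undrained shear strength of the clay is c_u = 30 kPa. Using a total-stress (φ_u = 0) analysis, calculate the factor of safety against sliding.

FS = 1.46

Taking moments about the centre O, the resisting moment is provided by the undrained shear strength acting along the arc:
Arc length L_a = R·θ = 10.5·(58.1°·π/180) = 10.5·1.0140 = 10.65 m
M_R = c_u·L_a·R = 30·10.65·10.5 = 3353.9 kN·m/m
M_D = W·d = 470·4.9 = 2303.0 kN·m/m
FS = M_R / M_D = 3353.9 / 2303.0 = 1.456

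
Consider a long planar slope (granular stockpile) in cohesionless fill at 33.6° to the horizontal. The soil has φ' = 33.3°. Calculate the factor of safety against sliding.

For a dry cohesionless infinite slope the factor of safety is FS = tanφ' / tanβ.
FS = tan33.3° / tan33.6° = 0.6569 / 0.6644 = 0.989

FS = 0.99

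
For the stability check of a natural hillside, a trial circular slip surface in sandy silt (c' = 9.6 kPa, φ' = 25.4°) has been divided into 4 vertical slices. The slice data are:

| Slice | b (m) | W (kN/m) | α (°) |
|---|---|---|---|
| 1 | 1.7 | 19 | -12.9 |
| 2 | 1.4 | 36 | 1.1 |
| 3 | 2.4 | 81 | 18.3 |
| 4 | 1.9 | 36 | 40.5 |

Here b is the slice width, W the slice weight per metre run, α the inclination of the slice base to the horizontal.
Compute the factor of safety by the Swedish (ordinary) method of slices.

Ordinary method of slices: FS = Σ[c'·Δl_i + (W_i cosα_i)·tanφ'] / Σ W_i sinα_i, with Δl_i = b_i / cosα_i.
Slice 1: Δl = 1.7/cos(-12.9°) = 1.744 m; N'_1 = 19·cos(-12.9°) = 18.5; c'Δl = 16.74; W sinα = -4.2
Slice 2: Δl = 1.4/cos1.1° = 1.400 m; N'_2 = 36·cos1.1° = 36.0; c'Δl = 13.44; W sinα = 0.7
Slice 3: Δl = 2.4/cos18.3° = 2.528 m; N'_3 = 81·cos18.3° = 76.9; c'Δl = 24.27; W sinα = 25.4
Slice 4: Δl = 1.9/cos40.5° = 2.499 m; N'_4 = 36·cos40.5° = 27.4; c'Δl = 23.99; W sinα = 23.4
Σc'Δl = 78.4 kN/m; ΣN' = 158.8 kN/m; ΣW sinα = 45.3 kN/m
Resisting = 78.4 + 158.8·tan25.4° = 78.4 + 75.4 = 153.8 kN/m
FS = 153.8 / 45.3 = 3.399

FS = 3.40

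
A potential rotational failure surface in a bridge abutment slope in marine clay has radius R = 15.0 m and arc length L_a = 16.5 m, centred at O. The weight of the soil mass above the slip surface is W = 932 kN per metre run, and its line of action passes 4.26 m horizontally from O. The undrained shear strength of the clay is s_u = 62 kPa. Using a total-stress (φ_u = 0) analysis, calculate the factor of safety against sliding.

FS = 3.86

Taking moments about the centre O, the resisting moment is provided by the undrained shear strength acting along the arc:
M_R = s_u·L_a·R = 62·16.50·15.0 = 15345.0 kN·m/m
M_D = W·d = 932·4.26 = 3970.3 kN·m/m
FS = M_R / M_D = 15345.0 / 3970.3 = 3.865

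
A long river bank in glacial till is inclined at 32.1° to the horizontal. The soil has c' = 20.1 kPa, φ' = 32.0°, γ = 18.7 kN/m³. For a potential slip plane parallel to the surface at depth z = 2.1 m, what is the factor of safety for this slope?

FS = 2.13

For an infinite slope with a slip plane parallel to the surface (no pore pressure): FS = [c' + γz cos²β tanφ'] / [γz sinβ cosβ].
γz = 18.7·2.1 = 39.27 kN/m²
Numerator = 20.1 + 39.27·cos²32.1°·tan32.0° = 20.1 + 39.27·0.7176·0.6249 = 37.709 kPa
Denominator = 39.27·sin32.1°·cos32.1° = 39.27·0.5314·0.8471 = 17.678 kPa
FS = 37.709 / 17.678 = 2.133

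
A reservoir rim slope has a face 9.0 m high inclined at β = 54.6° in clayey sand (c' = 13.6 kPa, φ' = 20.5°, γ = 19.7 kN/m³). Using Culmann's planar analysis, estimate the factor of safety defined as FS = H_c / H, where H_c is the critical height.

H_c = (4c'/γ) · sinβ cosφ' / [1 − cos(β − φ')]
    = (4·13.6/19.7) · sin54.6°·cos20.5° / [1 − cos34.1°]
    = 2.761 · 0.7635 / 0.1719 = 12.26 m
FS = H_c / H = 12.26 / 9.0 = 1.362

FS = 1.36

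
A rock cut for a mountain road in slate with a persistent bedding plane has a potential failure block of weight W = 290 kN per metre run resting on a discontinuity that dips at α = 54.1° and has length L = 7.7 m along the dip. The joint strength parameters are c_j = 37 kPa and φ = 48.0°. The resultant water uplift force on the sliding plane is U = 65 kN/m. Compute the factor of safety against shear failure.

Resolving the block weight along and normal to the plane and applying the Mohr–Coulomb strength on the joint:
N' = W cosα − U = 290·cos54.1° − 65 = 105.0 kN/m
Driving force T = W sinα = 290·sin54.1° = 234.9 kN/m
Resisting force R = c_j·L + N'·tanφ = 37·7.7 + 105.0·tan48.0° = 284.9 + 116.7 = 401.6 kN/m
FS = R / T = 401.6 / 234.9 = 1.709

FS = 1.71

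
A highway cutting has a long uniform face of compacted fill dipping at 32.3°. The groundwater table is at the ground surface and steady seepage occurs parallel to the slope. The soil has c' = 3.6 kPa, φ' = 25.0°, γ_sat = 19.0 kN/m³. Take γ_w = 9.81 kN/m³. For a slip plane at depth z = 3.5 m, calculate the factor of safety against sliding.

With seepage parallel to the slope and the water table at the surface, the effective normal stress on the slip plane uses the buoyant unit weight γ' = γ_sat − γ_w while the driving shear stress uses γ_sat:
FS = [c' + γ' z cos²β tanφ'] / [γ_sat z sinβ cosβ]
γ' = 19.0 − 9.81 = 9.19 kN/m³
Numerator = 3.6 + 9.19·3.5·cos²32.3°·tan25.0° = 3.6 + 9.19·3.5·0.7145·0.4663 = 14.316 kPa
Denominator = 19.0·3.5·sin32.3°·cos32.3° = 19.0·3.5·0.5344·0.8453 = 30.036 kPa
FS = 14.316 / 30.036 = 0.477

FS = 0.48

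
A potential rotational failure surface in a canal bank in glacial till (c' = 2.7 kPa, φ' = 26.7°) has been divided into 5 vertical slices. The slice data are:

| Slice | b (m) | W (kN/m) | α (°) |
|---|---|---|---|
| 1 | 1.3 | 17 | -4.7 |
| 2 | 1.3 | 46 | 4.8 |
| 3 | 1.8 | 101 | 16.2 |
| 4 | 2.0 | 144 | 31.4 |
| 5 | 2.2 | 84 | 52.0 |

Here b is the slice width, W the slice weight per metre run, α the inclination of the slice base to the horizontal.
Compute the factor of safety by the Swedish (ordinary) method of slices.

Ordinary method of slices: FS = Σ[c'·Δl_i + (W_i cosα_i)·tanφ'] / Σ W_i sinα_i, with Δl_i = b_i / cosα_i.
Slice 1: Δl = 1.3/cos(-4.7°) = 1.304 m; N'_1 = 17·cos(-4.7°) = 16.9; c'Δl = 3.52; W sinα = -1.4
Slice 2: Δl = 1.3/cos4.8° = 1.305 m; N'_2 = 46·cos4.8° = 45.8; c'Δl = 3.52; W sinα = 3.8
Slice 3: Δl = 1.8/cos16.2° = 1.874 m; N'_3 = 101·cos16.2° = 97.0; c'Δl = 5.06; W sinα = 28.2
Slice 4: Δl = 2.0/cos31.4° = 2.343 m; N'_4 = 144·cos31.4° = 122.9; c'Δl = 6.33; W sinα = 75.0
Slice 5: Δl = 2.2/cos52.0° = 3.573 m; N'_5 = 84·cos52.0° = 51.7; c'Δl = 9.65; W sinα = 66.2
Σc'Δl = 28.1 kN/m; ΣN' = 334.4 kN/m; ΣW sinα = 171.9 kN/m
Resisting = 28.1 + 334.4·tan26.7° = 28.1 + 168.2 = 196.3 kN/m
FS = 196.3 / 171.9 = 1.142

FS = 1.14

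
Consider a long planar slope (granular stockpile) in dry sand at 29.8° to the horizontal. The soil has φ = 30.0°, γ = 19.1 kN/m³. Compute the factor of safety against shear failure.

FS = 1.01

For a dry cohesionless infinite slope the factor of safety is FS = tanφ / tanβ.
FS = tan30.0° / tan29.8° = 0.5774 / 0.5727 = 1.008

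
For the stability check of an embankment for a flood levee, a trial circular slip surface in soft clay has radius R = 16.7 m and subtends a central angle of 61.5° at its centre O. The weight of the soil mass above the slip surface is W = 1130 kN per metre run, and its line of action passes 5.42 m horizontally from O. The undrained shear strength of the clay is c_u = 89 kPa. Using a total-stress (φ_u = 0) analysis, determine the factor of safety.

FS = 4.35

Taking moments about the centre O, the resisting moment is provided by the undrained shear strength acting along the arc:
Arc length L_a = R·θ = 16.7·(61.5°·π/180) = 16.7·1.0734 = 17.93 m
M_R = c_u·L_a·R = 89·17.93·16.7 = 26642.5 kN·m/m
M_D = W·d = 1130·5.42 = 6124.6 kN·m/m
FS = M_R / M_D = 26642.5 / 6124.6 = 4.350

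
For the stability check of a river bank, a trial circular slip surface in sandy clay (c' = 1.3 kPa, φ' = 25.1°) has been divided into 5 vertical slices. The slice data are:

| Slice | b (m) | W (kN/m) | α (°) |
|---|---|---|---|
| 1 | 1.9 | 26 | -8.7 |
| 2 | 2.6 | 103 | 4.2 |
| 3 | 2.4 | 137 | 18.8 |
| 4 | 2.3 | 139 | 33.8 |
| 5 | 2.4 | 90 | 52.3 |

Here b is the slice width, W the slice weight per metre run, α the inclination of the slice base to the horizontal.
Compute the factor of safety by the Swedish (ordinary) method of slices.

FS = 1.11

Ordinary method of slices: FS = Σ[c'·Δl_i + (W_i cosα_i)·tanφ'] / Σ W_i sinα_i, with Δl_i = b_i / cosα_i.
Slice 1: Δl = 1.9/cos(-8.7°) = 1.922 m; N'_1 = 26·cos(-8.7°) = 25.7; c'Δl = 2.50; W sinα = -3.9
Slice 2: Δl = 2.6/cos4.2° = 2.607 m; N'_2 = 103·cos4.2° = 102.7; c'Δl = 3.39; W sinα = 7.5
Slice 3: Δl = 2.4/cos18.8° = 2.535 m; N'_3 = 137·cos18.8° = 129.7; c'Δl = 3.30; W sinα = 44.2
Slice 4: Δl = 2.3/cos33.8° = 2.768 m; N'_4 = 139·cos33.8° = 115.5; c'Δl = 3.60; W sinα = 77.3
Slice 5: Δl = 2.4/cos52.3° = 3.925 m; N'_5 = 90·cos52.3° = 55.0; c'Δl = 5.10; W sinα = 71.2
Σc'Δl = 17.9 kN/m; ΣN' = 428.7 kN/m; ΣW sinα = 196.3 kN/m
Resisting = 17.9 + 428.7·tan25.1° = 17.9 + 200.8 = 218.7 kN/m
FS = 218.7 / 196.3 = 1.114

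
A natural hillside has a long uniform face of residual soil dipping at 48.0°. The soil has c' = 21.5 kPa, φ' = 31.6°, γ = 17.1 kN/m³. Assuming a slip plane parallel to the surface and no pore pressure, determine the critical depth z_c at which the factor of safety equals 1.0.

z_c = 5.67 m

Setting FS = 1.00 in FS = [c' + γz cos²β tanφ'] / [γz sinβ cosβ] and solving for z:
z = c' / [γ cosβ (FS·sinβ − cosβ·tanφ')]
  = 21.5 / [17.1·cos48.0°·(1.00·sin48.0° − cos48.0°·tan31.6°)]
  = 21.5 / [17.1·0.6691·(1.00·0.7431 − 0.6691·0.6152)]
  = 21.5 / 3.7930 = 5.668 m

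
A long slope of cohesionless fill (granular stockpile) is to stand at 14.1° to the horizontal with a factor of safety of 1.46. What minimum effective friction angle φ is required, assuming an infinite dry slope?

FS = tanφ/tanβ ⇒ tanφ = FS · tanβ = 1.46 · tan14.1° = 0.3667
φ = arctan(0.3667) = 20.14°

φ = 20.1°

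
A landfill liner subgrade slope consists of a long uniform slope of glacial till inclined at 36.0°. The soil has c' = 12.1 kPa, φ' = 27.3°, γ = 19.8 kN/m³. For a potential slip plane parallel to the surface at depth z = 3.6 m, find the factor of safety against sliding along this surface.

FS = 1.07

For an infinite slope with a slip plane parallel to the surface (no pore pressure): FS = [c' + γz cos²β tanφ'] / [γz sinβ cosβ].
γz = 19.8·3.6 = 71.28 kN/m²
Numerator = 12.1 + 71.28·cos²36.0°·tan27.3° = 12.1 + 71.28·0.6545·0.5161 = 36.180 kPa
Denominator = 71.28·sin36.0°·cos36.0° = 71.28·0.5878·0.8090 = 33.896 kPa
FS = 36.180 / 33.896 = 1.067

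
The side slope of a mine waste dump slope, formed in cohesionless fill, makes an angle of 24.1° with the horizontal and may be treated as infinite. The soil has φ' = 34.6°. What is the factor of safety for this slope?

FS = 1.54

For a dry cohesionless infinite slope the factor of safety is FS = tanφ' / tanβ.
FS = tan34.6° / tan24.1° = 0.6899 / 0.4473 = 1.542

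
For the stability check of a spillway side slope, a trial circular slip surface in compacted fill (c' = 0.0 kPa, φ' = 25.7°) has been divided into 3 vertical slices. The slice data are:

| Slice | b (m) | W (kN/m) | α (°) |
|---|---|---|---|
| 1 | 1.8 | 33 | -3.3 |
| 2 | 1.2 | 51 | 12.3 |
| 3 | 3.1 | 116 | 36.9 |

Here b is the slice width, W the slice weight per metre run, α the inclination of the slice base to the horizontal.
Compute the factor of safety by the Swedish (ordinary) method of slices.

Ordinary method of slices: FS = Σ[c'·Δl_i + (W_i cosα_i)·tanφ'] / Σ W_i sinα_i, with Δl_i = b_i / cosα_i.
Slice 1: Δl = 1.8/cos(-3.3°) = 1.803 m; N'_1 = 33·cos(-3.3°) = 32.9; c'Δl = 0.00; W sinα = -1.9
Slice 2: Δl = 1.2/cos12.3° = 1.228 m; N'_2 = 51·cos12.3° = 49.8; c'Δl = 0.00; W sinα = 10.9
Slice 3: Δl = 3.1/cos36.9° = 3.877 m; N'_3 = 116·cos36.9° = 92.8; c'Δl = 0.00; W sinα = 69.6
Σc'Δl = 0.0 kN/m; ΣN' = 175.5 kN/m; ΣW sinα = 78.6 kN/m
Resisting = 0.0 + 175.5·tan25.7° = 0.0 + 84.5 = 84.5 kN/m
FS = 84.5 / 78.6 = 1.075

FS = 1.07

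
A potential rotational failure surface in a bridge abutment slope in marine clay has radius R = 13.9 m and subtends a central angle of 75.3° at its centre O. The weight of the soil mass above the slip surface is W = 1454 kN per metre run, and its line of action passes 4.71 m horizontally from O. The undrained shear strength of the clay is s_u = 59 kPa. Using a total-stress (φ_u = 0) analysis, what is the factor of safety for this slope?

FS = 2.19

Taking moments about the centre O, the resisting moment is provided by the undrained shear strength acting along the arc:
Arc length L_a = R·θ = 13.9·(75.3°·π/180) = 13.9·1.3142 = 18.27 m
M_R = s_u·L_a·R = 59·18.27·13.9 = 14981.5 kN·m/m
M_D = W·d = 1454·4.71 = 6848.3 kN·m/m
FS = M_R / M_D = 14981.5 / 6848.3 = 2.188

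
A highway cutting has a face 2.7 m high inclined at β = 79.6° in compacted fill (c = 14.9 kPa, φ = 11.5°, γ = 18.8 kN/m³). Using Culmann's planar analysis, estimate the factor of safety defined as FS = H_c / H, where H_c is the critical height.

H_c = (4c/γ) · sinβ cosφ / [1 − cos(β − φ)]
    = (4·14.9/18.8) · sin79.6°·cos11.5° / [1 − cos68.1°]
    = 3.170 · 0.9638 / 0.6270 = 4.87 m
FS = H_c / H = 4.87 / 2.7 = 1.805

FS = 1.80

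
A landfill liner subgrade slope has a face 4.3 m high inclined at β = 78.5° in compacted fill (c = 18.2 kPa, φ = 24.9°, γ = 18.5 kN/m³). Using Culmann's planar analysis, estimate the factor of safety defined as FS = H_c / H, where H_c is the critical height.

FS = 2.00

H_c = (4c/γ) · sinβ cosφ / [1 − cos(β − φ)]
    = (4·18.2/18.5) · sin78.5°·cos24.9° / [1 − cos53.6°]
    = 3.935 · 0.8888 / 0.4066 = 8.60 m
FS = H_c / H = 8.60 / 4.3 = 2.001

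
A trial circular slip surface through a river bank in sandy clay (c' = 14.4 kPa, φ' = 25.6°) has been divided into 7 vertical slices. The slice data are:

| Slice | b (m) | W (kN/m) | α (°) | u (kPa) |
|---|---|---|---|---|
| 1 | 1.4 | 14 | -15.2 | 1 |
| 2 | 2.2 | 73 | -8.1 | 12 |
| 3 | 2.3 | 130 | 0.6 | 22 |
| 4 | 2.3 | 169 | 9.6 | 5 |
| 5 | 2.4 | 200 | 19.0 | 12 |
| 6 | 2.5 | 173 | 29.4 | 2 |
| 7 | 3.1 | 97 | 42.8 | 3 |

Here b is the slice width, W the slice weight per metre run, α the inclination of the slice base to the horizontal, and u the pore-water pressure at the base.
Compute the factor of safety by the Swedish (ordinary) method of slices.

Ordinary method of slices: FS = Σ[c'·Δl_i + (W_i cosα_i − u_i·Δl_i)·tanφ'] / Σ W_i sinα_i, with Δl_i = b_i / cosα_i.
Slice 1: Δl = 1.4/cos(-15.2°) = 1.451 m; N'_1 = 14·cos(-15.2°) − 1·1.451 = 12.1; c'Δl = 20.89; W sinα = -3.7
Slice 2: Δl = 2.2/cos(-8.1°) = 2.222 m; N'_2 = 73·cos(-8.1°) − 12·2.222 = 45.6; c'Δl = 32.00; W sinα = -10.3
Slice 3: Δl = 2.3/cos0.6° = 2.300 m; N'_3 = 130·cos0.6° − 22·2.300 = 79.4; c'Δl = 33.12; W sinα = 1.4
Slice 4: Δl = 2.3/cos9.6° = 2.333 m; N'_4 = 169·cos9.6° − 5·2.333 = 155.0; c'Δl = 33.59; W sinα = 28.2
Slice 5: Δl = 2.4/cos19.0° = 2.538 m; N'_5 = 200·cos19.0° − 12·2.538 = 158.6; c'Δl = 36.55; W sinα = 65.1
Slice 6: Δl = 2.5/cos29.4° = 2.870 m; N'_6 = 173·cos29.4° − 2·2.870 = 145.0; c'Δl = 41.32; W sinα = 84.9
Slice 7: Δl = 3.1/cos42.8° = 4.225 m; N'_7 = 97·cos42.8° − 3·4.225 = 58.5; c'Δl = 60.84; W sinα = 65.9
Σc'Δl = 258.3 kN/m; ΣN' = 654.1 kN/m; ΣW sinα = 231.5 kN/m
Resisting = 258.3 + 654.1·tan25.6° = 258.3 + 313.4 = 571.7 kN/m
FS = 571.7 / 231.5 = 2.469

FS = 2.47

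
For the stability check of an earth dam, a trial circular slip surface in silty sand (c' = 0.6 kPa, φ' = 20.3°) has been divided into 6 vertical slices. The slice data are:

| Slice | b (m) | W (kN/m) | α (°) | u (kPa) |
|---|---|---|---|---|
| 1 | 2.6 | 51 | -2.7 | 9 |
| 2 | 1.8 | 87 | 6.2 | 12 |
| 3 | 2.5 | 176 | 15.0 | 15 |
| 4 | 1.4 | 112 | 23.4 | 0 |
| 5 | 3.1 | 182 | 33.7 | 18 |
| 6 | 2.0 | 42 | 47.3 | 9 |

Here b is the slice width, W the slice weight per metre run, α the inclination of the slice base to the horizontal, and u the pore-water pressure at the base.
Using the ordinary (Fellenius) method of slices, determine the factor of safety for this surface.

Ordinary method of slices: FS = Σ[c'·Δl_i + (W_i cosα_i − u_i·Δl_i)·tanφ'] / Σ W_i sinα_i, with Δl_i = b_i / cosα_i.
Slice 1: Δl = 2.6/cos(-2.7°) = 2.603 m; N'_1 = 51·cos(-2.7°) − 9·2.603 = 27.5; c'Δl = 1.56; W sinα = -2.4
Slice 2: Δl = 1.8/cos6.2° = 1.811 m; N'_2 = 87·cos6.2° − 12·1.811 = 64.8; c'Δl = 1.09; W sinα = 9.4
Slice 3: Δl = 2.5/cos15.0° = 2.588 m; N'_3 = 176·cos15.0° − 15·2.588 = 131.2; c'Δl = 1.55; W sinα = 45.6
Slice 4: Δl = 1.4/cos23.4° = 1.525 m; N'_4 = 112·cos23.4° − 0·1.525 = 102.8; c'Δl = 0.92; W sinα = 44.5
Slice 5: Δl = 3.1/cos33.7° = 3.726 m; N'_5 = 182·cos33.7° − 18·3.726 = 84.3; c'Δl = 2.24; W sinα = 101.0
Slice 6: Δl = 2.0/cos47.3° = 2.949 m; N'_6 = 42·cos47.3° − 9·2.949 = 1.9; c'Δl = 1.77; W sinα = 30.9
Σc'Δl = 9.1 kN/m; ΣN' = 412.5 kN/m; ΣW sinα = 228.9 kN/m
Resisting = 9.1 + 412.5·tan20.3° = 9.1 + 152.6 = 161.7 kN/m
FS = 161.7 / 228.9 = 0.707

FS = 0.71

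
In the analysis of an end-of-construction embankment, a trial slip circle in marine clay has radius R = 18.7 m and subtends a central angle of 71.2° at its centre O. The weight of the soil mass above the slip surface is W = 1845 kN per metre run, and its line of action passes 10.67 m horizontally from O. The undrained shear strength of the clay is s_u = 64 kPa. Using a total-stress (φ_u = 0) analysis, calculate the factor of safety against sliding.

Taking moments about the centre O, the resisting moment is provided by the undrained shear strength acting along the arc:
Arc length L_a = R·θ = 18.7·(71.2°·π/180) = 18.7·1.2427 = 23.24 m
M_R = s_u·L_a·R = 64·23.24·18.7 = 27811.3 kN·m/m
M_D = W·d = 1845·10.67 = 19686.2 kN·m/m
FS = M_R / M_D = 27811.3 / 19686.2 = 1.413

FS = 1.41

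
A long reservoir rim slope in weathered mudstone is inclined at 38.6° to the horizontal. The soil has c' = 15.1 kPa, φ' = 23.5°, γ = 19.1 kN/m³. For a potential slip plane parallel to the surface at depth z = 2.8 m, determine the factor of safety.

FS = 1.12

For an infinite slope with a slip plane parallel to the surface (no pore pressure): FS = [c' + γz cos²β tanφ'] / [γz sinβ cosβ].
γz = 19.1·2.8 = 53.48 kN/m²
Numerator = 15.1 + 53.48·cos²38.6°·tan23.5° = 15.1 + 53.48·0.6108·0.4348 = 29.303 kPa
Denominator = 53.48·sin38.6°·cos38.6° = 53.48·0.6239·0.7815 = 26.075 kPa
FS = 29.303 / 26.075 = 1.124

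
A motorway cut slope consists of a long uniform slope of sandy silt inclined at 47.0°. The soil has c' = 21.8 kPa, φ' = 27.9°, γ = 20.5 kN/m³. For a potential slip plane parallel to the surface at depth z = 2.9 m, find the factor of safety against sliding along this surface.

For an infinite slope with a slip plane parallel to the surface (no pore pressure): FS = [c' + γz cos²β tanφ'] / [γz sinβ cosβ].
γz = 20.5·2.9 = 59.45 kN/m²
Numerator = 21.8 + 59.45·cos²47.0°·tan27.9° = 21.8 + 59.45·0.4651·0.5295 = 36.441 kPa
Denominator = 59.45·sin47.0°·cos47.0° = 59.45·0.7314·0.6820 = 29.653 kPa
FS = 36.441 / 29.653 = 1.229

FS = 1.23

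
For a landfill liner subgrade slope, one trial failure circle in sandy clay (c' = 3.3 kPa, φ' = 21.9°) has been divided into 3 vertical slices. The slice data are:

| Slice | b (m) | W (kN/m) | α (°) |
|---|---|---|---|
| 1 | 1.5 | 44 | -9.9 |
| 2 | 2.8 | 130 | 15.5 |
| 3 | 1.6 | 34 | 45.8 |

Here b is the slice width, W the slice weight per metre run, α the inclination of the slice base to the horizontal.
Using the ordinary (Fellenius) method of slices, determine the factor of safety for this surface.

FS = 1.93

Ordinary method of slices: FS = Σ[c'·Δl_i + (W_i cosα_i)·tanφ'] / Σ W_i sinα_i, with Δl_i = b_i / cosα_i.
Slice 1: Δl = 1.5/cos(-9.9°) = 1.523 m; N'_1 = 44·cos(-9.9°) = 43.3; c'Δl = 5.02; W sinα = -7.6
Slice 2: Δl = 2.8/cos15.5° = 2.906 m; N'_2 = 130·cos15.5° = 125.3; c'Δl = 9.59; W sinα = 34.7
Slice 3: Δl = 1.6/cos45.8° = 2.295 m; N'_3 = 34·cos45.8° = 23.7; c'Δl = 7.57; W sinα = 24.4
Σc'Δl = 22.2 kN/m; ΣN' = 192.3 kN/m; ΣW sinα = 51.6 kN/m
Resisting = 22.2 + 192.3·tan21.9° = 22.2 + 77.3 = 99.5 kN/m
FS = 99.5 / 51.6 = 1.930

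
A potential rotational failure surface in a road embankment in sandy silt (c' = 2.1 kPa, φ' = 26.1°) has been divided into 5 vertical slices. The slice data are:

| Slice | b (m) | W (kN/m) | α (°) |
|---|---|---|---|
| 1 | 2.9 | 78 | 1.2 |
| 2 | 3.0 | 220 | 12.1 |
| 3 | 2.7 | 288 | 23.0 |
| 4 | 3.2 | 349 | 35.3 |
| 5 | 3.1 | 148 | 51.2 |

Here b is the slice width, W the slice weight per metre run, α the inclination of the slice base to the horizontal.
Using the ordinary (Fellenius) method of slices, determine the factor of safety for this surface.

Ordinary method of slices: FS = Σ[c'·Δl_i + (W_i cosα_i)·tanφ'] / Σ W_i sinα_i, with Δl_i = b_i / cosα_i.
Slice 1: Δl = 2.9/cos1.2° = 2.901 m; N'_1 = 78·cos1.2° = 78.0; c'Δl = 6.09; W sinα = 1.6
Slice 2: Δl = 3.0/cos12.1° = 3.068 m; N'_2 = 220·cos12.1° = 215.1; c'Δl = 6.44; W sinα = 46.1
Slice 3: Δl = 2.7/cos23.0° = 2.933 m; N'_3 = 288·cos23.0° = 265.1; c'Δl = 6.16; W sinα = 112.5
Slice 4: Δl = 3.2/cos35.3° = 3.921 m; N'_4 = 349·cos35.3° = 284.8; c'Δl = 8.23; W sinα = 201.7
Slice 5: Δl = 3.1/cos51.2° = 4.947 m; N'_5 = 148·cos51.2° = 92.7; c'Δl = 10.39; W sinα = 115.3
Σc'Δl = 37.3 kN/m; ΣN' = 935.8 kN/m; ΣW sinα = 477.3 kN/m
Resisting = 37.3 + 935.8·tan26.1° = 37.3 + 458.4 = 495.7 kN/m
FS = 495.7 / 477.3 = 1.039

FS = 1.04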